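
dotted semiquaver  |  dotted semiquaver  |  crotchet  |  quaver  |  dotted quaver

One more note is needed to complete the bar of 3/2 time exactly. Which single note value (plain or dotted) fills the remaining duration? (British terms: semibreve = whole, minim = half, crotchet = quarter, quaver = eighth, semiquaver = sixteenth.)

The bar of 3/2 = 48 thirty-second notes.
Convert each value to thirty-second notes: dotted semiquaver = 3; dotted semiquaver = 3; crotchet = 8; quaver = 4; dotted quaver = 6.
Sum: 3 + 3 + 8 + 4 + 6 = 24.
Remaining: 48 − 24 = 24 thirty-second notes, which is a dotted half note.

dotted half note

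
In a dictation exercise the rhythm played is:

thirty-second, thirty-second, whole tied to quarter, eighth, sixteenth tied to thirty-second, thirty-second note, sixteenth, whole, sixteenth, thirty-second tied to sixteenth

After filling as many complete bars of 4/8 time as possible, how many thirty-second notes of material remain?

9

One bar of 4/8 = 16 thirty-second notes.
Express everything in thirty-second notes: thirty-second = 1; thirty-second = 1; whole tied to quarter (whole + quarter) = 40; eighth = 4; sixteenth tied to thirty-second (sixteenth + thirty-second) = 3; thirty-second note = 1; sixteenth = 2; whole = 32; sixteenth = 2; thirty-second tied to sixteenth (thirty-second + sixteenth) = 3.
Altogether 1 + 1 + 40 + 4 + 3 + 1 + 2 + 32 + 2 + 3 = 89.
89 ÷ 16 = 5 complete bars with 9 thirty-second notes remaining.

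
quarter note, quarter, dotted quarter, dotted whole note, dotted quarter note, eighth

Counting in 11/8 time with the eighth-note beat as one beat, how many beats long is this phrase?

One eighth-note beat = 2 sixteenth notes.
In sixteenth notes: quarter note = 4; quarter = 4; dotted quarter = 6; dotted whole note = 24; dotted quarter note = 6; eighth = 2.
Altogether 4 + 4 + 6 + 24 + 6 + 2 = 46.
46 ÷ 2 = 23 beats.

23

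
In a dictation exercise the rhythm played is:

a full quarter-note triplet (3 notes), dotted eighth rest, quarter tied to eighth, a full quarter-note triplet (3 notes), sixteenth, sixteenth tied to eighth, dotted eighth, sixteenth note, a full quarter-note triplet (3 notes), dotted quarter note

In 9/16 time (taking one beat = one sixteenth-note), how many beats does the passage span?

One sixteenth-note beat = 2 thirty-second notes.
In thirty-second notes: a full quarter-note triplet (3 notes) (three triplet quarters span one half) = 16; dotted eighth rest = 6; quarter tied to eighth (quarter + eighth) = 12; a full quarter-note triplet (3 notes) (three triplet quarters span one half) = 16; sixteenth = 2; sixteenth tied to eighth (sixteenth + eighth) = 6; dotted eighth = 6; sixteenth note = 2; a full quarter-note triplet (3 notes) (three triplet quarters span one half) = 16; dotted quarter note = 12.
Total: 16 + 6 + 12 + 16 + 2 + 6 + 6 + 2 + 16 + 12 = 94.
94 ÷ 2 = 47 beats.

47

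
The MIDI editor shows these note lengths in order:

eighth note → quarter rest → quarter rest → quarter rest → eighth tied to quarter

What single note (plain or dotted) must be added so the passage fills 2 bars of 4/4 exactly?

dotted half note

2 bars of 4/4 = 16 eighth notes.
Convert each value to eighth notes: eighth note = 1; quarter rest = 2; quarter rest = 2; quarter rest = 2; eighth tied to quarter (eighth + quarter) = 3.
Adding: 1 + 2 + 2 + 2 + 3 = 10.
Remaining: 16 − 10 = 6 eighth notes, which is a dotted half note.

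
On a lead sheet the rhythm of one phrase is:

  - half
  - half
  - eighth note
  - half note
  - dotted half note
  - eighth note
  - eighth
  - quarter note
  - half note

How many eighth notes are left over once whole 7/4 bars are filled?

One bar of 7/4 = 14 eighth notes.
In eighth notes: half = 4; half = 4; eighth note = 1; half note = 4; dotted half note = 6; eighth note = 1; eighth = 1; quarter note = 2; half note = 4.
Total: 4 + 4 + 1 + 4 + 6 + 1 + 1 + 2 + 4 = 27.
27 ÷ 14 = 1 complete bar with 13 eighth notes remaining.

13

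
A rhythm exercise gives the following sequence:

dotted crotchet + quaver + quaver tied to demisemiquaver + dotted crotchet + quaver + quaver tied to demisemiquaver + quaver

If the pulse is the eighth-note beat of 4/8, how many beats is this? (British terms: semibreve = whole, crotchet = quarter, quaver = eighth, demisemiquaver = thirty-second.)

One eighth-note beat = 4 thirty-second notes.
Each duration in thirty-second notes: dotted crotchet = 12; quaver = 4; quaver tied to demisemiquaver (quaver + demisemiquaver) = 5; dotted crotchet = 12; quaver = 4; quaver tied to demisemiquaver (quaver + demisemiquaver) = 5; quaver = 4.
Adding: 12 + 4 + 5 + 12 + 4 + 5 + 4 = 46.
46 ÷ 4 = 11.5 beats.

11.5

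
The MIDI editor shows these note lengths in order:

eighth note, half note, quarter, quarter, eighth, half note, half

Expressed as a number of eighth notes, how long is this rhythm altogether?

18

Express everything in eighth notes: eighth note = 1; half note = 4; quarter = 2; quarter = 2; eighth = 1; half note = 4; half = 4.
Sum: 1 + 4 + 2 + 2 + 1 + 4 + 4 = 18 eighth notes.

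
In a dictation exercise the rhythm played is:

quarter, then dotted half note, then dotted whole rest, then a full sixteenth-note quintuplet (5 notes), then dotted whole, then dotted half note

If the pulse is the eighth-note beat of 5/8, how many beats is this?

40

One eighth-note beat = 2 sixteenth notes.
Convert each value to sixteenth notes: quarter = 4; dotted half note = 12; dotted whole rest = 24; a full sixteenth-note quintuplet (5 notes) (five quintuplet sixteenths span one quarter) = 4; dotted whole = 24; dotted half note = 12.
Adding: 4 + 12 + 24 + 4 + 24 + 12 = 80.
80 ÷ 2 = 40 beats.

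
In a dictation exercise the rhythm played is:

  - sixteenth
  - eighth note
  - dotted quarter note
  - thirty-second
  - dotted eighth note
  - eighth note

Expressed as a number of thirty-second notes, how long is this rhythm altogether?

Working in thirty-second notes: sixteenth = 2; eighth note = 4; dotted quarter note = 12; thirty-second = 1; dotted eighth note = 6; eighth note = 4.
Sum: 2 + 4 + 12 + 1 + 6 + 4 = 29 thirty-second notes.

29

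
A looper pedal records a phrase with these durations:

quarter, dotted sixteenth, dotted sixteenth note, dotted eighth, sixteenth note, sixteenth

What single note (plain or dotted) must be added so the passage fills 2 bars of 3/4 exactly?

dotted half note

2 bars of 3/4 = 48 thirty-second notes.
Working in thirty-second notes: quarter = 8; dotted sixteenth = 3; dotted sixteenth note = 3; dotted eighth = 6; sixteenth note = 2; sixteenth = 2.
Altogether 8 + 3 + 3 + 6 + 2 + 2 = 24.
Remaining: 48 − 24 = 24 thirty-second notes, which is a dotted half note.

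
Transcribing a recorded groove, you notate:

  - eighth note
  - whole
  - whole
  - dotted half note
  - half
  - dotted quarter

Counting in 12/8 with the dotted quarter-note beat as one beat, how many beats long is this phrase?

One dotted quarter-note beat = 3 eighth notes.
Working in eighth notes: eighth note = 1; whole = 8; whole = 8; dotted half note = 6; half = 4; dotted quarter = 3.
Sum: 1 + 8 + 8 + 6 + 4 + 3 = 30.
30 ÷ 3 = 10 beats.

10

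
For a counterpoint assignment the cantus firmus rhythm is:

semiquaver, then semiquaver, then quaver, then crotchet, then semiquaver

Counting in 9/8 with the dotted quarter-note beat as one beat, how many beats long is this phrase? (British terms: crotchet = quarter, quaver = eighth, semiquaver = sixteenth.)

One dotted quarter-note beat = 6 sixteenth notes.
Express everything in sixteenth notes: semiquaver = 1; semiquaver = 1; quaver = 2; crotchet = 4; semiquaver = 1.
Sum: 1 + 1 + 2 + 4 + 1 = 9.
9 ÷ 6 = 1.5 beats.

1.5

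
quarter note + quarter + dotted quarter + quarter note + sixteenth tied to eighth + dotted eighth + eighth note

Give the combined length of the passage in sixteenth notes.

26

Working in sixteenth notes: quarter note = 4; quarter = 4; dotted quarter = 6; quarter note = 4; sixteenth tied to eighth (sixteenth + eighth) = 3; dotted eighth = 3; eighth note = 2.
Total: 4 + 4 + 6 + 4 + 3 + 3 + 2 = 26 sixteenth notes.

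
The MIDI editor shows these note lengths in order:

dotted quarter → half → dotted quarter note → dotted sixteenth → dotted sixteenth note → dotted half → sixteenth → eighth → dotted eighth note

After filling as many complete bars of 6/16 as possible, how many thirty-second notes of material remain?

One bar of 6/16 = 12 thirty-second notes.
In thirty-second notes: dotted quarter = 12; half = 16; dotted quarter note = 12; dotted sixteenth = 3; dotted sixteenth note = 3; dotted half = 24; sixteenth = 2; eighth = 4; dotted eighth note = 6.
Total: 12 + 16 + 12 + 3 + 3 + 24 + 2 + 4 + 6 = 82.
82 ÷ 12 = 6 complete bars with 10 thirty-second notes remaining.

10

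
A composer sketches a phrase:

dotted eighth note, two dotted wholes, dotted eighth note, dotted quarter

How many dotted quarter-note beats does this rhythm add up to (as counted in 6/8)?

One dotted quarter-note beat = 6 sixteenth notes.
Express everything in sixteenth notes: dotted eighth note = 3; dotted whole = 24; dotted whole = 24; dotted eighth note = 3; dotted quarter = 6.
Altogether 3 + 24 + 24 + 3 + 6 = 60.
60 ÷ 6 = 10 beats.

10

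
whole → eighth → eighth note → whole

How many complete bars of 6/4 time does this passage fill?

1

One bar of 6/4 = 12 eighth notes.
Each duration in eighth notes: whole = 8; eighth = 1; eighth note = 1; whole = 8.
Altogether 8 + 1 + 1 + 8 = 18.
18 ÷ 12 = 1 complete bar with 6 left over.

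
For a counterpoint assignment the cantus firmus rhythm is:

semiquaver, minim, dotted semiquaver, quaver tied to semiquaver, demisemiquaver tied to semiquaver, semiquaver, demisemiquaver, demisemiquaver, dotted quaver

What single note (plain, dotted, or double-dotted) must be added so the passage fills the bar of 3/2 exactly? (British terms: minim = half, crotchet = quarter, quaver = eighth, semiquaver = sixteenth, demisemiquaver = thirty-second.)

quarter note

The bar of 3/2 = 48 thirty-second notes.
Convert each value to thirty-second notes: semiquaver = 2; minim = 16; dotted semiquaver = 3; quaver tied to semiquaver (quaver + semiquaver) = 6; demisemiquaver tied to semiquaver (demisemiquaver + semiquaver) = 3; semiquaver = 2; demisemiquaver = 1; demisemiquaver = 1; dotted quaver = 6.
Total: 2 + 16 + 3 + 6 + 3 + 2 + 1 + 1 + 6 = 40.
Remaining: 48 − 40 = 8 thirty-second notes, which is a quarter note.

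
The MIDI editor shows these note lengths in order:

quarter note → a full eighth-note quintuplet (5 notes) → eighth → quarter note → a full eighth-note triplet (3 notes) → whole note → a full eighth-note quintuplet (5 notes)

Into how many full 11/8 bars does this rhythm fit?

2

One bar of 11/8 = 11 eighth notes.
Convert each value to eighth notes: quarter note = 2; a full eighth-note quintuplet (5 notes) (five quintuplet eighths span one half) = 4; eighth = 1; quarter note = 2; a full eighth-note triplet (3 notes) (three triplet eighths span one quarter) = 2; whole note = 8; a full eighth-note quintuplet (5 notes) (five quintuplet eighths span one half) = 4.
Sum: 2 + 4 + 1 + 2 + 2 + 8 + 4 = 23.
23 ÷ 11 = 2 complete bars with 1 left over.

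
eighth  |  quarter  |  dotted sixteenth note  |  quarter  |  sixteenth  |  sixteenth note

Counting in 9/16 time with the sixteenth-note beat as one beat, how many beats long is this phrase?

One sixteenth-note beat = 2 thirty-second notes.
In thirty-second notes: eighth = 4; quarter = 8; dotted sixteenth note = 3; quarter = 8; sixteenth = 2; sixteenth note = 2.
Altogether 4 + 8 + 3 + 8 + 2 + 2 = 27.
27 ÷ 2 = 13.5 beats.

13.5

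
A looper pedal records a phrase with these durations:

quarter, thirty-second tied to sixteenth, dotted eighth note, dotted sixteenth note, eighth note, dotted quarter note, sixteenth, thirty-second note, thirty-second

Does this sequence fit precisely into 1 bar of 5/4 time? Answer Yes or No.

One bar of 5/4 = 40 thirty-second notes.
In thirty-second notes: quarter = 8; thirty-second tied to sixteenth (thirty-second + sixteenth) = 3; dotted eighth note = 6; dotted sixteenth note = 3; eighth note = 4; dotted quarter note = 12; sixteenth = 2; thirty-second note = 1; thirty-second = 1.
Adding: 8 + 3 + 6 + 3 + 4 + 12 + 2 + 1 + 1 = 40.
40 equals 40, so the answer is Yes.

Yes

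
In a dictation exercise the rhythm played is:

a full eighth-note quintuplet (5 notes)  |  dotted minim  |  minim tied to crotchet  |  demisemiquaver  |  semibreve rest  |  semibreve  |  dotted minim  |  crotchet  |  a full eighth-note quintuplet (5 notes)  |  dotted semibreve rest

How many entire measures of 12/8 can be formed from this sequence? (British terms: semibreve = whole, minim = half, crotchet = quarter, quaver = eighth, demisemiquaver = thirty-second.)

4

One bar of 12/8 = 48 thirty-second notes.
In thirty-second notes: a full eighth-note quintuplet (5 notes) (five quintuplet eighths span one half) = 16; dotted minim = 24; minim tied to crotchet (minim + crotchet) = 24; demisemiquaver = 1; semibreve rest = 32; semibreve = 32; dotted minim = 24; crotchet = 8; a full eighth-note quintuplet (5 notes) (five quintuplet eighths span one half) = 16; dotted semibreve rest = 48.
Adding: 16 + 24 + 24 + 1 + 32 + 32 + 24 + 8 + 16 + 48 = 225.
225 ÷ 48 = 4 complete bars with 33 left over.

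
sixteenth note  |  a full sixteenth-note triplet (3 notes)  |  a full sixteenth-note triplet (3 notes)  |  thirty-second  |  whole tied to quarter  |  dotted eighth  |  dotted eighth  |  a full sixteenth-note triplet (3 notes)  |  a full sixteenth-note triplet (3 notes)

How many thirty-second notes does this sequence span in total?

71

In thirty-second notes: sixteenth note = 2; a full sixteenth-note triplet (3 notes) (three triplet sixteenths span one eighth) = 4; a full sixteenth-note triplet (3 notes) (three triplet sixteenths span one eighth) = 4; thirty-second = 1; whole tied to quarter (whole + quarter) = 40; dotted eighth = 6; dotted eighth = 6; a full sixteenth-note triplet (3 notes) (three triplet sixteenths span one eighth) = 4; a full sixteenth-note triplet (3 notes) (three triplet sixteenths span one eighth) = 4.
Sum: 2 + 4 + 4 + 1 + 40 + 6 + 6 + 4 + 4 = 71 thirty-second notes.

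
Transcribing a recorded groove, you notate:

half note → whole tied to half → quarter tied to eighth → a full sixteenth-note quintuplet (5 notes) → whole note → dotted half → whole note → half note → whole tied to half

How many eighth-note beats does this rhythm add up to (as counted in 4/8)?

One eighth-note beat = 2 sixteenth notes.
Convert each value to sixteenth notes: half note = 8; whole tied to half (whole + half) = 24; quarter tied to eighth (quarter + eighth) = 6; a full sixteenth-note quintuplet (5 notes) (five quintuplet sixteenths span one quarter) = 4; whole note = 16; dotted half = 12; whole note = 16; half note = 8; whole tied to half (whole + half) = 24.
Total: 8 + 24 + 6 + 4 + 16 + 12 + 16 + 8 + 24 = 118.
118 ÷ 2 = 59 beats.

59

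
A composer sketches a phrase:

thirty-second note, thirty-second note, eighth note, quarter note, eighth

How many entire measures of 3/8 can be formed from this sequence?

1

One bar of 3/8 = 12 thirty-second notes.
Convert each value to thirty-second notes: thirty-second note = 1; thirty-second note = 1; eighth note = 4; quarter note = 8; eighth = 4.
Sum: 1 + 1 + 4 + 8 + 4 = 18.
18 ÷ 12 = 1 complete bar with 6 left over.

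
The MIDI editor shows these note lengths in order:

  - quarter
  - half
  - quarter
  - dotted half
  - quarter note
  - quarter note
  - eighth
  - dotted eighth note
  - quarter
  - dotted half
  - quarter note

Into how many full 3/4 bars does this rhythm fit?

One bar of 3/4 = 12 sixteenth notes.
In sixteenth notes: quarter = 4; half = 8; quarter = 4; dotted half = 12; quarter note = 4; quarter note = 4; eighth = 2; dotted eighth note = 3; quarter = 4; dotted half = 12; quarter note = 4.
Adding: 4 + 8 + 4 + 12 + 4 + 4 + 2 + 3 + 4 + 12 + 4 = 61.
61 ÷ 12 = 5 complete bars with 1 left over.

5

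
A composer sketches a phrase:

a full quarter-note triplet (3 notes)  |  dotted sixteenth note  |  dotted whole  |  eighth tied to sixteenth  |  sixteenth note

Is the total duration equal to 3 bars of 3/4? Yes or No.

One bar of 3/4 = 24 thirty-second notes, so 3 bars = 72.
Each duration in thirty-second notes: a full quarter-note triplet (3 notes) (three triplet quarters span one half) = 16; dotted sixteenth note = 3; dotted whole = 48; eighth tied to sixteenth (eighth + sixteenth) = 6; sixteenth note = 2.
Sum: 16 + 3 + 48 + 6 + 2 = 75.
75 exceeds 72, so the answer is No.

No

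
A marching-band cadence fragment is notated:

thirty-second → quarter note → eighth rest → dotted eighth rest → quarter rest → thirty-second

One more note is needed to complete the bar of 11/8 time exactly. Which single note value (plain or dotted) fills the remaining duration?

The bar of 11/8 = 44 thirty-second notes.
Each duration in thirty-second notes: thirty-second = 1; quarter note = 8; eighth rest = 4; dotted eighth rest = 6; quarter rest = 8; thirty-second = 1.
Adding: 1 + 8 + 4 + 6 + 8 + 1 = 28.
Remaining: 44 − 28 = 16 thirty-second notes, which is a half note.

half note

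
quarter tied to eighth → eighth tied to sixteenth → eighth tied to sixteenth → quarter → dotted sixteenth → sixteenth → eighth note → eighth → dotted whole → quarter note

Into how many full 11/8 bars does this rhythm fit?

2

One bar of 11/8 = 44 thirty-second notes.
Working in thirty-second notes: quarter tied to eighth (quarter + eighth) = 12; eighth tied to sixteenth (eighth + sixteenth) = 6; eighth tied to sixteenth (eighth + sixteenth) = 6; quarter = 8; dotted sixteenth = 3; sixteenth = 2; eighth note = 4; eighth = 4; dotted whole = 48; quarter note = 8.
Total: 12 + 6 + 6 + 8 + 3 + 2 + 4 + 4 + 48 + 8 = 101.
101 ÷ 44 = 2 complete bars with 13 left over.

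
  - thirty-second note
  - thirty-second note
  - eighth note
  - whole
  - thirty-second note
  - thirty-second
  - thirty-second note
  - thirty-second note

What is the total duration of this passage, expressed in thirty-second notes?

42

Each duration in thirty-second notes: thirty-second note = 1; thirty-second note = 1; eighth note = 4; whole = 32; thirty-second note = 1; thirty-second = 1; thirty-second note = 1; thirty-second note = 1.
Adding: 1 + 1 + 4 + 32 + 1 + 1 + 1 + 1 = 42 thirty-second notes.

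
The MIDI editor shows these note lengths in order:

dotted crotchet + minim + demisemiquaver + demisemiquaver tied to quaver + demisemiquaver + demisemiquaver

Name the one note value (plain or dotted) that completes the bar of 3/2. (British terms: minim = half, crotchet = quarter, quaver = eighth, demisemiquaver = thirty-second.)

dotted quarter note

The bar of 3/2 = 48 thirty-second notes.
Express everything in thirty-second notes: dotted crotchet = 12; minim = 16; demisemiquaver = 1; demisemiquaver tied to quaver (demisemiquaver + quaver) = 5; demisemiquaver = 1; demisemiquaver = 1.
Adding: 12 + 16 + 1 + 5 + 1 + 1 = 36.
Remaining: 48 − 36 = 12 thirty-second notes, which is a dotted quarter note.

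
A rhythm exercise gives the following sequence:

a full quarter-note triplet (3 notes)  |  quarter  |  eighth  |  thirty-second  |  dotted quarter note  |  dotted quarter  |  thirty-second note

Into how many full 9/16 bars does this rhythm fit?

One bar of 9/16 = 18 thirty-second notes.
Working in thirty-second notes: a full quarter-note triplet (3 notes) (three triplet quarters span one half) = 16; quarter = 8; eighth = 4; thirty-second = 1; dotted quarter note = 12; dotted quarter = 12; thirty-second note = 1.
Sum: 16 + 8 + 4 + 1 + 12 + 12 + 1 = 54.
54 ÷ 18 = 3 complete bars with 0 left over.

3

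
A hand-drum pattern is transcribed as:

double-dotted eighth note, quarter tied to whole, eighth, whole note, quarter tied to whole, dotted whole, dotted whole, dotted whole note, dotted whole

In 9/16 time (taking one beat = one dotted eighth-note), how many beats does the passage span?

52.5

One dotted eighth-note beat = 6 thirty-second notes.
In thirty-second notes: double-dotted eighth note = 7; quarter tied to whole (quarter + whole) = 40; eighth = 4; whole note = 32; quarter tied to whole (quarter + whole) = 40; dotted whole = 48; dotted whole = 48; dotted whole note = 48; dotted whole = 48.
Altogether 7 + 40 + 4 + 32 + 40 + 48 + 48 + 48 + 48 = 315.
315 ÷ 6 = 52.5 beats.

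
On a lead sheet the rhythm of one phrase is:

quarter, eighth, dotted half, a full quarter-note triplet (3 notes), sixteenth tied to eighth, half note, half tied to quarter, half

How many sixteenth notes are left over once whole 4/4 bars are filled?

One bar of 4/4 = 16 sixteenth notes.
In sixteenth notes: quarter = 4; eighth = 2; dotted half = 12; a full quarter-note triplet (3 notes) (three triplet quarters span one half) = 8; sixteenth tied to eighth (sixteenth + eighth) = 3; half note = 8; half tied to quarter (half + quarter) = 12; half = 8.
Adding: 4 + 2 + 12 + 8 + 3 + 8 + 12 + 8 = 57.
57 ÷ 16 = 3 complete bars with 9 sixteenth notes remaining.

9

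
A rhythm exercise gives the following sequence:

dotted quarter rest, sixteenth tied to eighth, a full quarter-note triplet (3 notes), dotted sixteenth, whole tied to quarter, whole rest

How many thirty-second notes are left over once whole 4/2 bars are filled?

45

One bar of 4/2 = 64 thirty-second notes.
Working in thirty-second notes: dotted quarter rest = 12; sixteenth tied to eighth (sixteenth + eighth) = 6; a full quarter-note triplet (3 notes) (three triplet quarters span one half) = 16; dotted sixteenth = 3; whole tied to quarter (whole + quarter) = 40; whole rest = 32.
Altogether 12 + 6 + 16 + 3 + 40 + 32 = 109.
109 ÷ 64 = 1 complete bar with 45 thirty-second notes remaining.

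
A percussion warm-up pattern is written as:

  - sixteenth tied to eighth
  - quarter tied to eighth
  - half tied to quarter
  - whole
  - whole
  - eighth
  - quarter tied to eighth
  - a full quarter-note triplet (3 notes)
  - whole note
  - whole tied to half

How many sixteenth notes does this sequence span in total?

Each duration in sixteenth notes: sixteenth tied to eighth (sixteenth + eighth) = 3; quarter tied to eighth (quarter + eighth) = 6; half tied to quarter (half + quarter) = 12; whole = 16; whole = 16; eighth = 2; quarter tied to eighth (quarter + eighth) = 6; a full quarter-note triplet (3 notes) (three triplet quarters span one half) = 8; whole note = 16; whole tied to half (whole + half) = 24.
Adding: 3 + 6 + 12 + 16 + 16 + 2 + 6 + 8 + 16 + 24 = 109 sixteenth notes.

109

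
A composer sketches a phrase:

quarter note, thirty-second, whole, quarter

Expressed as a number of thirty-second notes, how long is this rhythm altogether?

Each duration in thirty-second notes: quarter note = 8; thirty-second = 1; whole = 32; quarter = 8.
Total: 8 + 1 + 32 + 8 = 49 thirty-second notes.

49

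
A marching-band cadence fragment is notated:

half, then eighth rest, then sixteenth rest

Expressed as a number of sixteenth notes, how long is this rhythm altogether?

Working in sixteenth notes: half = 8; eighth rest = 2; sixteenth rest = 1.
Total: 8 + 2 + 1 = 11 sixteenth notes.

11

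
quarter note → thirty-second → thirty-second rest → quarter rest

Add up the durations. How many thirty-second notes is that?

18

Express everything in thirty-second notes: quarter note = 8; thirty-second = 1; thirty-second rest = 1; quarter rest = 8.
Adding: 8 + 1 + 1 + 8 = 18 thirty-second notes.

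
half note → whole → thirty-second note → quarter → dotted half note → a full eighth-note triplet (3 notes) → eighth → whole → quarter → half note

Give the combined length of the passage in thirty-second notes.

Convert each value to thirty-second notes: half note = 16; whole = 32; thirty-second note = 1; quarter = 8; dotted half note = 24; a full eighth-note triplet (3 notes) (three triplet eighths span one quarter) = 8; eighth = 4; whole = 32; quarter = 8; half note = 16.
Total: 16 + 32 + 1 + 8 + 24 + 8 + 4 + 32 + 8 + 16 = 149 thirty-second notes.

149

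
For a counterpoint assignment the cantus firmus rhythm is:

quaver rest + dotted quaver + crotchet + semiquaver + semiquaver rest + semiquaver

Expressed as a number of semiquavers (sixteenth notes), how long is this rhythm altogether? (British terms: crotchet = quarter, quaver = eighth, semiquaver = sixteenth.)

Express everything in sixteenth notes: quaver rest = 2; dotted quaver = 3; crotchet = 4; semiquaver = 1; semiquaver rest = 1; semiquaver = 1.
Adding: 2 + 3 + 4 + 1 + 1 + 1 = 12 sixteenth notes.

12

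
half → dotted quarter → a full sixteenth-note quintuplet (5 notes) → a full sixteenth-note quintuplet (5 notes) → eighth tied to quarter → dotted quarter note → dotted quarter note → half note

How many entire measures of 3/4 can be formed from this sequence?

4

One bar of 3/4 = 6 eighth notes.
Express everything in eighth notes: half = 4; dotted quarter = 3; a full sixteenth-note quintuplet (5 notes) (five quintuplet sixteenths span one quarter) = 2; a full sixteenth-note quintuplet (5 notes) (five quintuplet sixteenths span one quarter) = 2; eighth tied to quarter (eighth + quarter) = 3; dotted quarter note = 3; dotted quarter note = 3; half note = 4.
Total: 4 + 3 + 2 + 2 + 3 + 3 + 3 + 4 = 24.
24 ÷ 6 = 4 complete bars with 0 left over.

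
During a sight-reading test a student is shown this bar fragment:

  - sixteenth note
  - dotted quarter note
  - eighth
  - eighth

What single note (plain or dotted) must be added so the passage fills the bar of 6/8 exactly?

The bar of 6/8 = 12 sixteenth notes.
In sixteenth notes: sixteenth note = 1; dotted quarter note = 6; eighth = 2; eighth = 2.
Sum: 1 + 6 + 2 + 2 = 11.
Remaining: 12 − 11 = 1 sixteenth note, which is a sixteenth note.

sixteenth note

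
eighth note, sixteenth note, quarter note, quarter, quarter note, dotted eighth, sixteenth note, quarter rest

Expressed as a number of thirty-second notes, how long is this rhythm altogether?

In thirty-second notes: eighth note = 4; sixteenth note = 2; quarter note = 8; quarter = 8; quarter note = 8; dotted eighth = 6; sixteenth note = 2; quarter rest = 8.
Sum: 4 + 2 + 8 + 8 + 8 + 6 + 2 + 8 = 46 thirty-second notes.

46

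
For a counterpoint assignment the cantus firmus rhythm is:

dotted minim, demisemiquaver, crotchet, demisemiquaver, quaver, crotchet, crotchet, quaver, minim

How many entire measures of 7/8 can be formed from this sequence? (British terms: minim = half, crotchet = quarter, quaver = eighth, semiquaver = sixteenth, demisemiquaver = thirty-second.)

2

One bar of 7/8 = 28 thirty-second notes.
Express everything in thirty-second notes: dotted minim = 24; demisemiquaver = 1; crotchet = 8; demisemiquaver = 1; quaver = 4; crotchet = 8; crotchet = 8; quaver = 4; minim = 16.
Altogether 24 + 1 + 8 + 1 + 4 + 8 + 8 + 4 + 16 = 74.
74 ÷ 28 = 2 complete bars with 18 left over.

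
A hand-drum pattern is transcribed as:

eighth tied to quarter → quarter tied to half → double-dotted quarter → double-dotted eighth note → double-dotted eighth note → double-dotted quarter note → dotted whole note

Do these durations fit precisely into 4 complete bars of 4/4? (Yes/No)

One bar of 4/4 = 32 thirty-second notes, so 4 bars = 128.
Each duration in thirty-second notes: eighth tied to quarter (eighth + quarter) = 12; quarter tied to half (quarter + half) = 24; double-dotted quarter = 14; double-dotted eighth note = 7; double-dotted eighth note = 7; double-dotted quarter note = 14; dotted whole note = 48.
Altogether 12 + 24 + 14 + 7 + 7 + 14 + 48 = 126.
126 falls short of 128, so the answer is No.

No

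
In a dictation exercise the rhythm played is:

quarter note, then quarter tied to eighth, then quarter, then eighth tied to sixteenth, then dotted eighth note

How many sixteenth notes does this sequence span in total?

Each duration in sixteenth notes: quarter note = 4; quarter tied to eighth (quarter + eighth) = 6; quarter = 4; eighth tied to sixteenth (eighth + sixteenth) = 3; dotted eighth note = 3.
Sum: 4 + 6 + 4 + 3 + 3 = 20 sixteenth notes.

20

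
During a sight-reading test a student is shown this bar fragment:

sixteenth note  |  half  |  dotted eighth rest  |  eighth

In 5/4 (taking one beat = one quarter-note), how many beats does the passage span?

3.5

One quarter-note beat = 4 sixteenth notes.
Convert each value to sixteenth notes: sixteenth note = 1; half = 8; dotted eighth rest = 3; eighth = 2.
Sum: 1 + 8 + 3 + 2 = 14.
14 ÷ 4 = 3.5 beats.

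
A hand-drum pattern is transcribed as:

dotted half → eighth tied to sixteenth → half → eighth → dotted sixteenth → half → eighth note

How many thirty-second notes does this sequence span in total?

Convert each value to thirty-second notes: dotted half = 24; eighth tied to sixteenth (eighth + sixteenth) = 6; half = 16; eighth = 4; dotted sixteenth = 3; half = 16; eighth note = 4.
Total: 24 + 6 + 16 + 4 + 3 + 16 + 4 = 73 thirty-second notes.

73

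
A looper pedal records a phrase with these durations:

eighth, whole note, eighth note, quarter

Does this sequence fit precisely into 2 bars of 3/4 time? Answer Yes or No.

One bar of 3/4 = 6 eighth notes, so 2 bars = 12.
Express everything in eighth notes: eighth = 1; whole note = 8; eighth note = 1; quarter = 2.
Altogether 1 + 8 + 1 + 2 = 12.
12 equals 12, so the answer is Yes.

Yes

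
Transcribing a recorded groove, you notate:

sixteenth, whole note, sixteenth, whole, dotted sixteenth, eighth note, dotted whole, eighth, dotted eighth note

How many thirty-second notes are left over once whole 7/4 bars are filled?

21

One bar of 7/4 = 56 thirty-second notes.
Express everything in thirty-second notes: sixteenth = 2; whole note = 32; sixteenth = 2; whole = 32; dotted sixteenth = 3; eighth note = 4; dotted whole = 48; eighth = 4; dotted eighth note = 6.
Total: 2 + 32 + 2 + 32 + 3 + 4 + 48 + 4 + 6 = 133.
133 ÷ 56 = 2 complete bars with 21 thirty-second notes remaining.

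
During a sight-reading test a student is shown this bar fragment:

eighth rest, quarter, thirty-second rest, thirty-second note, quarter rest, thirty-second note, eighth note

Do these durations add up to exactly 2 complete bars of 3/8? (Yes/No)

No

One bar of 3/8 = 12 thirty-second notes, so 2 bars = 24.
In thirty-second notes: eighth rest = 4; quarter = 8; thirty-second rest = 1; thirty-second note = 1; quarter rest = 8; thirty-second note = 1; eighth note = 4.
Altogether 4 + 8 + 1 + 1 + 8 + 1 + 4 = 27.
27 exceeds 24, so the answer is No.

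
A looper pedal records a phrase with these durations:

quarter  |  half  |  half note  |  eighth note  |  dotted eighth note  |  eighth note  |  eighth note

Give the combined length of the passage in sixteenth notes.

29

In sixteenth notes: quarter = 4; half = 8; half note = 8; eighth note = 2; dotted eighth note = 3; eighth note = 2; eighth note = 2.
Total: 4 + 8 + 8 + 2 + 3 + 2 + 2 = 29 sixteenth notes.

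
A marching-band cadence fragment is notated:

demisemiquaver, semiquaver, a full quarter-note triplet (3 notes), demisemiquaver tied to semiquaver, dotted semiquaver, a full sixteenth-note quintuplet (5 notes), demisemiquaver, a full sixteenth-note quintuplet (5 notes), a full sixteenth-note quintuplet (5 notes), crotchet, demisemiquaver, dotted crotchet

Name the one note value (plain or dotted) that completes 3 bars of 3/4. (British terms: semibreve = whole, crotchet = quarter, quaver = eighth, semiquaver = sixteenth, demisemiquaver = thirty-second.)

3 bars of 3/4 = 72 thirty-second notes.
In thirty-second notes: demisemiquaver = 1; semiquaver = 2; a full quarter-note triplet (3 notes) (three triplet quarters span one half) = 16; demisemiquaver tied to semiquaver (demisemiquaver + semiquaver) = 3; dotted semiquaver = 3; a full sixteenth-note quintuplet (5 notes) (five quintuplet sixteenths span one quarter) = 8; demisemiquaver = 1; a full sixteenth-note quintuplet (5 notes) (five quintuplet sixteenths span one quarter) = 8; a full sixteenth-note quintuplet (5 notes) (five quintuplet sixteenths span one quarter) = 8; crotchet = 8; demisemiquaver = 1; dotted crotchet = 12.
Adding: 1 + 2 + 16 + 3 + 3 + 8 + 1 + 8 + 8 + 8 + 1 + 12 = 71.
Remaining: 72 − 71 = 1 thirty-second note, which is a thirty-second note.

thirty-second note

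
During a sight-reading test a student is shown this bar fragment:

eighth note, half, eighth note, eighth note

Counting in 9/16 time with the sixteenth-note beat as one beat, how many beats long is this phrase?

14

One sixteenth-note beat = 2 thirty-second notes.
Convert each value to thirty-second notes: eighth note = 4; half = 16; eighth note = 4; eighth note = 4.
Sum: 4 + 16 + 4 + 4 = 28.
28 ÷ 2 = 14 beats.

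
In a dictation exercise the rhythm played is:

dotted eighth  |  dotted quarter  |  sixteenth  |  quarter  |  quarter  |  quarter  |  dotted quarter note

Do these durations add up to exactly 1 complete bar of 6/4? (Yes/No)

One bar of 6/4 = 24 sixteenth notes.
Express everything in sixteenth notes: dotted eighth = 3; dotted quarter = 6; sixteenth = 1; quarter = 4; quarter = 4; quarter = 4; dotted quarter note = 6.
Total: 3 + 6 + 1 + 4 + 4 + 4 + 6 = 28.
28 exceeds 24, so the answer is No.

No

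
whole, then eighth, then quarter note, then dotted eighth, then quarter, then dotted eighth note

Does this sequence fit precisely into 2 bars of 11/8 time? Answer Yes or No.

One bar of 11/8 = 22 sixteenth notes, so 2 bars = 44.
Convert each value to sixteenth notes: whole = 16; eighth = 2; quarter note = 4; dotted eighth = 3; quarter = 4; dotted eighth note = 3.
Adding: 16 + 2 + 4 + 3 + 4 + 3 = 32.
32 falls short of 44, so the answer is No.

No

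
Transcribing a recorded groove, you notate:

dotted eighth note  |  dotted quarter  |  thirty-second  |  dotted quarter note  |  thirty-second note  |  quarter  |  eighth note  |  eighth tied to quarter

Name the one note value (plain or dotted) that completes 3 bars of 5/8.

3 bars of 5/8 = 60 thirty-second notes.
Convert each value to thirty-second notes: dotted eighth note = 6; dotted quarter = 12; thirty-second = 1; dotted quarter note = 12; thirty-second note = 1; quarter = 8; eighth note = 4; eighth tied to quarter (eighth + quarter) = 12.
Altogether 6 + 12 + 1 + 12 + 1 + 8 + 4 + 12 = 56.
Remaining: 60 − 56 = 4 thirty-second notes, which is a eighth note.

eighth note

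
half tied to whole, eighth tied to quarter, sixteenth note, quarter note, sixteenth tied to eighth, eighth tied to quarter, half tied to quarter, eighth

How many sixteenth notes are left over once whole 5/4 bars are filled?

One bar of 5/4 = 20 sixteenth notes.
Convert each value to sixteenth notes: half tied to whole (half + whole) = 24; eighth tied to quarter (eighth + quarter) = 6; sixteenth note = 1; quarter note = 4; sixteenth tied to eighth (sixteenth + eighth) = 3; eighth tied to quarter (eighth + quarter) = 6; half tied to quarter (half + quarter) = 12; eighth = 2.
Altogether 24 + 6 + 1 + 4 + 3 + 6 + 12 + 2 = 58.
58 ÷ 20 = 2 complete bars with 18 sixteenth notes remaining.

18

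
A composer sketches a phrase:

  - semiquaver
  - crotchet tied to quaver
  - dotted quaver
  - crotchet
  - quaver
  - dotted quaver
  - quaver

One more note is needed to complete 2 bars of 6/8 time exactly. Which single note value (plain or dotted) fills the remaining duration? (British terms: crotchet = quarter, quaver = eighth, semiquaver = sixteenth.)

2 bars of 6/8 = 24 sixteenth notes.
Express everything in sixteenth notes: semiquaver = 1; crotchet tied to quaver (crotchet + quaver) = 6; dotted quaver = 3; crotchet = 4; quaver = 2; dotted quaver = 3; quaver = 2.
Total: 1 + 6 + 3 + 4 + 2 + 3 + 2 = 21.
Remaining: 24 − 21 = 3 sixteenth notes, which is a dotted eighth note.

dotted eighth note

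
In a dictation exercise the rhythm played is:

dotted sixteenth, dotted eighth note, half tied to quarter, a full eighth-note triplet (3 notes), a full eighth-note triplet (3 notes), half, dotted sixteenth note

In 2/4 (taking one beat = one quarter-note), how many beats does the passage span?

One quarter-note beat = 8 thirty-second notes.
Express everything in thirty-second notes: dotted sixteenth = 3; dotted eighth note = 6; half tied to quarter (half + quarter) = 24; a full eighth-note triplet (3 notes) (three triplet eighths span one quarter) = 8; a full eighth-note triplet (3 notes) (three triplet eighths span one quarter) = 8; half = 16; dotted sixteenth note = 3.
Sum: 3 + 6 + 24 + 8 + 8 + 16 + 3 = 68.
68 ÷ 8 = 8.5 beats.

8.5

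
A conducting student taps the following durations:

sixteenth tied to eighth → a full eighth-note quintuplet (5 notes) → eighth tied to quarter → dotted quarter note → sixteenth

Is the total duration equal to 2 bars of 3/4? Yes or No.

Yes

One bar of 3/4 = 12 sixteenth notes, so 2 bars = 24.
Convert each value to sixteenth notes: sixteenth tied to eighth (sixteenth + eighth) = 3; a full eighth-note quintuplet (5 notes) (five quintuplet eighths span one half) = 8; eighth tied to quarter (eighth + quarter) = 6; dotted quarter note = 6; sixteenth = 1.
Altogether 3 + 8 + 6 + 6 + 1 = 24.
24 equals 24, so the answer is Yes.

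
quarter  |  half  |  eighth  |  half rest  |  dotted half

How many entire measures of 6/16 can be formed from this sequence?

5

One bar of 6/16 = 3 eighth notes.
Express everything in eighth notes: quarter = 2; half = 4; eighth = 1; half rest = 4; dotted half = 6.
Altogether 2 + 4 + 1 + 4 + 6 = 17.
17 ÷ 3 = 5 complete bars with 2 left over.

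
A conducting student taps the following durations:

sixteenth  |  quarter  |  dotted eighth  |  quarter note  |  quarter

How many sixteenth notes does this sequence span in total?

Working in sixteenth notes: sixteenth = 1; quarter = 4; dotted eighth = 3; quarter note = 4; quarter = 4.
Sum: 1 + 4 + 3 + 4 + 4 = 16 sixteenth notes.

16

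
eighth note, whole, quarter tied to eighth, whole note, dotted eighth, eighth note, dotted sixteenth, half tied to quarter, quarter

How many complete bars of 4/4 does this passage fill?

One bar of 4/4 = 32 thirty-second notes.
Express everything in thirty-second notes: eighth note = 4; whole = 32; quarter tied to eighth (quarter + eighth) = 12; whole note = 32; dotted eighth = 6; eighth note = 4; dotted sixteenth = 3; half tied to quarter (half + quarter) = 24; quarter = 8.
Altogether 4 + 32 + 12 + 32 + 6 + 4 + 3 + 24 + 8 = 125.
125 ÷ 32 = 3 complete bars with 29 left over.

3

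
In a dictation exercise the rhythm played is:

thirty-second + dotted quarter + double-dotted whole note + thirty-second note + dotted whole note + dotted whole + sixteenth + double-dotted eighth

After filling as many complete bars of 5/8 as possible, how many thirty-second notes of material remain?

15

One bar of 5/8 = 20 thirty-second notes.
Each duration in thirty-second notes: thirty-second = 1; dotted quarter = 12; double-dotted whole note = 56; thirty-second note = 1; dotted whole note = 48; dotted whole = 48; sixteenth = 2; double-dotted eighth = 7.
Adding: 1 + 12 + 56 + 1 + 48 + 48 + 2 + 7 = 175.
175 ÷ 20 = 8 complete bars with 15 thirty-second notes remaining.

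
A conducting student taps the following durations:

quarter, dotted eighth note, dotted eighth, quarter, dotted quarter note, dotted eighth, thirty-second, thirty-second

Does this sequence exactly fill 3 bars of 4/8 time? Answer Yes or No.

One bar of 4/8 = 16 thirty-second notes, so 3 bars = 48.
Working in thirty-second notes: quarter = 8; dotted eighth note = 6; dotted eighth = 6; quarter = 8; dotted quarter note = 12; dotted eighth = 6; thirty-second = 1; thirty-second = 1.
Adding: 8 + 6 + 6 + 8 + 12 + 6 + 1 + 1 = 48.
48 equals 48, so the answer is Yes.

Yes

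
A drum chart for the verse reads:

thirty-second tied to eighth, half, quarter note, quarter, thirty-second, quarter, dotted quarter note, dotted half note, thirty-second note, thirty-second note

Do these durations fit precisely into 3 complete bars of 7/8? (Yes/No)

Yes

One bar of 7/8 = 28 thirty-second notes, so 3 bars = 84.
In thirty-second notes: thirty-second tied to eighth (thirty-second + eighth) = 5; half = 16; quarter note = 8; quarter = 8; thirty-second = 1; quarter = 8; dotted quarter note = 12; dotted half note = 24; thirty-second note = 1; thirty-second note = 1.
Total: 5 + 16 + 8 + 8 + 1 + 8 + 12 + 24 + 1 + 1 = 84.
84 equals 84, so the answer is Yes.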